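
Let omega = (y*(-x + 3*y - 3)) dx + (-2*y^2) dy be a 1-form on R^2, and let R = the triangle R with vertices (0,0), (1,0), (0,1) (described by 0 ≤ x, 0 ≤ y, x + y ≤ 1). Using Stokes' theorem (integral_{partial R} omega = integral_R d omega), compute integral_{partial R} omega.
integral_(partial R) omega = 2/3

Stokes: integral_partial_R omega = integral_R d omega with d omega = (∂Q/∂x - ∂P/∂y) dx ∧ dy.
  ∂Q/∂x = 0
  ∂P/∂y = -x + 6*y - 3
  integrand = ∂Q/∂x - ∂P/∂y = x - 6*y + 3.
Integrating over R: integral_0^1 integral_0^{1-x} (x - 6*y + 3) dy dx = 2/3.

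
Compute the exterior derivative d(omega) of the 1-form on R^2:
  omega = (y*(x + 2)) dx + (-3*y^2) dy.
d(omega) = (-x - 2) dx ∧ dy

For a 1-form omega = sum_i f_i dx_i, the exterior derivative is
  d(omega) = sum_{i < j} (∂f_j/∂x_i - ∂f_i/∂x_j) dx_i ∧ dx_j.
  coefficient of dx ∧ dy: ∂f_2/∂x - ∂f_1/∂y = ∂(-3*y^2)/∂x - ∂(y*(x + 2))/∂y = -x - 2
Assembling: d(omega) = (-x - 2) dx ∧ dy.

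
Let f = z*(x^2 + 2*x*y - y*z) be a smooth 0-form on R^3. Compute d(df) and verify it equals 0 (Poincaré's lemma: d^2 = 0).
d(df) = 0

Step 1: df = sum_i (∂f/∂x_i) dx_i = (2*z*(x + y)) dx + (z*(2*x - z)) dy + (x^2 + 2*x*y - 2*y*z) dz.
Step 2: Apply d again. Using the 1-form formula, the coefficient of dx ∧ dy in d(df) is ∂^2 f/∂x ∂y - ∂^2 f/∂y ∂x = (2*z) - (2*z) = 0 (equality of mixed partials for smooth f).
Similarly for dx ∧ dz and dy ∧ dz — all coefficients vanish. So d(df) = 0.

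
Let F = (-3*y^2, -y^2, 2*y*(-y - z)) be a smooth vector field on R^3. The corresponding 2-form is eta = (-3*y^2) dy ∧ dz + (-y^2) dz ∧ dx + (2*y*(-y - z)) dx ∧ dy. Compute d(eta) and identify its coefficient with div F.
d(eta) = (-4*y) dx ∧ dy ∧ dz; div F = -4*y

For a 2-form in R^3 of the form above, applying d gives a 3-form with coefficient ∂P/∂x + ∂Q/∂y + ∂R/∂z:
  ∂P/∂x = 0
  ∂Q/∂y = -2*y
  ∂R/∂z = -2*y
Sum = -4*y, which is exactly div F.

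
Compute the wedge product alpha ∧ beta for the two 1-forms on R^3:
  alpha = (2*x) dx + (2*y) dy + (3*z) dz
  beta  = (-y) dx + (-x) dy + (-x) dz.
alpha ∧ beta = (-2*x^2 + 2*y^2) dx ∧ dy + (-2*x^2 + 3*y*z) dx ∧ dz + (x*(-2*y + 3*z)) dy ∧ dz

Distribute the wedge, using dx_i ∧ dx_j = -dx_j ∧ dx_i and dx_i ∧ dx_i = 0. For each pair (i, j) with i < j, the coefficient of dx_i ∧ dx_j in alpha ∧ beta is (alpha_i * beta_j - alpha_j * beta_i). Collecting: alpha ∧ beta = (-2*x^2 + 2*y^2) dx ∧ dy + (-2*x^2 + 3*y*z) dx ∧ dz + (x*(-2*y + 3*z)) dy ∧ dz.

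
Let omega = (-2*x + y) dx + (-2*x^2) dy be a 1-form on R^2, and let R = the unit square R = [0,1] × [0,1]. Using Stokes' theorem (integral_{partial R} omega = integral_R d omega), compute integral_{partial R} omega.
integral_(partial R) omega = -3

Stokes: integral_partial_R omega = integral_R d omega with d omega = (∂Q/∂x - ∂P/∂y) dx ∧ dy.
  ∂Q/∂x = -4*x
  ∂P/∂y = 1
  integrand = ∂Q/∂x - ∂P/∂y = -4*x - 1.
Integrating over R: integral_0^1 integral_0^1 (-4*x - 1) dx dy = -3.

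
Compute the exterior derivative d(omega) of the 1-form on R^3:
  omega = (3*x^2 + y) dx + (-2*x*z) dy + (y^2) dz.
d(omega) = (-2*z - 1) dx ∧ dy + (2*x + 2*y) dy ∧ dz

For a 1-form omega = sum_i f_i dx_i, the exterior derivative is
  d(omega) = sum_{i < j} (∂f_j/∂x_i - ∂f_i/∂x_j) dx_i ∧ dx_j.
  coefficient of dx ∧ dy: ∂f_2/∂x - ∂f_1/∂y = ∂(-2*x*z)/∂x - ∂(3*x^2 + y)/∂y = -2*z - 1
  coefficient of dy ∧ dz: ∂f_3/∂y - ∂f_2/∂z = ∂(y^2)/∂y - ∂(-2*x*z)/∂z = 2*x + 2*y
Assembling: d(omega) = (-2*z - 1) dx ∧ dy + (2*x + 2*y) dy ∧ dz.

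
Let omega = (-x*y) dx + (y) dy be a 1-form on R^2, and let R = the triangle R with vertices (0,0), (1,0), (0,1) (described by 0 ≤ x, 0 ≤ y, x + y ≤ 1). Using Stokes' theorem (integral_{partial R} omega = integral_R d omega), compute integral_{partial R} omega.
integral_(partial R) omega = 1/6

Stokes: integral_partial_R omega = integral_R d omega with d omega = (∂Q/∂x - ∂P/∂y) dx ∧ dy.
  ∂Q/∂x = 0
  ∂P/∂y = -x
  integrand = ∂Q/∂x - ∂P/∂y = x.
Integrating over R: integral_0^1 integral_0^{1-x} (x) dy dx = 1/6.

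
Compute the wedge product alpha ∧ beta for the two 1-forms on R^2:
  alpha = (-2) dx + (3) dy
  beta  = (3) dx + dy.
alpha ∧ beta = (-11) dx ∧ dy

Distribute the wedge, using dx_i ∧ dx_j = -dx_j ∧ dx_i and dx_i ∧ dx_i = 0. For each pair (i, j) with i < j, the coefficient of dx_i ∧ dx_j in alpha ∧ beta is (alpha_i * beta_j - alpha_j * beta_i). Collecting: alpha ∧ beta = (-11) dx ∧ dy.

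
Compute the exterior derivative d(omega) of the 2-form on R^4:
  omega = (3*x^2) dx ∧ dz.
d(omega) = 0

For a 2-form omega = sum_{i<j} g_{ij} dx_i ∧ dx_j, the exterior derivative is
  d(omega) = sum_{i<j} d(g_{ij}) ∧ dx_i ∧ dx_j = sum_{i<j, k} (∂g_{ij}/∂x_k) dx_k ∧ dx_i ∧ dx_j.
Expand each term, using dx_k ∧ dx_i ∧ dx_j = sgn(permutation) dx_{(a)} ∧ dx_{(b)} ∧ dx_{(c)} with (a < b < c) sorted:

Collecting like 3-forms: d(omega) = 0.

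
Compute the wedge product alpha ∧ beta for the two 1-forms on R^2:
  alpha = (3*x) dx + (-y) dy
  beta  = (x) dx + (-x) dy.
alpha ∧ beta = (x*(-3*x + y)) dx ∧ dy

Distribute the wedge, using dx_i ∧ dx_j = -dx_j ∧ dx_i and dx_i ∧ dx_i = 0. For each pair (i, j) with i < j, the coefficient of dx_i ∧ dx_j in alpha ∧ beta is (alpha_i * beta_j - alpha_j * beta_i). Collecting: alpha ∧ beta = (x*(-3*x + y)) dx ∧ dy.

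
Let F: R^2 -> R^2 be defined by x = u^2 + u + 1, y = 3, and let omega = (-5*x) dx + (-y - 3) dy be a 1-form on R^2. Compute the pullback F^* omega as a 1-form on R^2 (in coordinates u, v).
F^* omega = (-10*u^3 - 15*u^2 - 15*u - 5) du

Using F^*(f dg) = (f ∘ F) d(g ∘ F), substitute each coordinate x_i by F_i(u, v) in f_i, and replace dx_i by d F_i = (∂F_i/∂u) du + (∂F_i/∂v) dv.
  For the x component: f_1(F) = -5*u^2 - 5*u - 5; d F_1 = (2*u + 1) du + (0) dv
  For the y component: f_2(F) = -6; d F_2 = (0) du + (0) dv
Combining and collecting du, dv coefficients:
  coeff of du: -10*u^3 - 15*u^2 - 15*u - 5
  coeff of dv: 0
F^* omega = (-10*u^3 - 15*u^2 - 15*u - 5) du.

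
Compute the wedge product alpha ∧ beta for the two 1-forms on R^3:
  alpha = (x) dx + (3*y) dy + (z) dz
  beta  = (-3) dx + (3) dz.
alpha ∧ beta = (3*x + 3*z) dx ∧ dz + (9*y) dx ∧ dy + (9*y) dy ∧ dz

Distribute the wedge, using dx_i ∧ dx_j = -dx_j ∧ dx_i and dx_i ∧ dx_i = 0. For each pair (i, j) with i < j, the coefficient of dx_i ∧ dx_j in alpha ∧ beta is (alpha_i * beta_j - alpha_j * beta_i). Collecting: alpha ∧ beta = (3*x + 3*z) dx ∧ dz + (9*y) dx ∧ dy + (9*y) dy ∧ dz.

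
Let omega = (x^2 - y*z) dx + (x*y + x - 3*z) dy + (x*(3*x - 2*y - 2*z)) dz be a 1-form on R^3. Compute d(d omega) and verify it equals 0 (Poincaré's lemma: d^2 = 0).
d(d omega) = 0

Step 1: d omega = sum_{i<j} (∂f_j/∂x_i - ∂f_i/∂x_j) dx_i ∧ dx_j:
  coeff of dx ∧ dy: y + z + 1
  coeff of dx ∧ dz: 6*x - y - 2*z
  coeff of dy ∧ dz: 3 - 2*x
Step 2: Apply d again to each 2-form coefficient. The only possible 3-form in R^3 is dx ∧ dy ∧ dz, with coefficient
  ∂(coeff of dy∧dz)/∂x - ∂(coeff of dx∧dz)/∂y + ∂(coeff of dx∧dy)/∂z
  = ∂/∂x (3 - 2*x) - ∂/∂y (6*x - y - 2*z) + ∂/∂z (y + z + 1).
Each of these terms simplifies to sums of mixed partials that cancel in pairs. The result is 0 (by equality of mixed partials for smooth functions — Schwarz / Clairaut).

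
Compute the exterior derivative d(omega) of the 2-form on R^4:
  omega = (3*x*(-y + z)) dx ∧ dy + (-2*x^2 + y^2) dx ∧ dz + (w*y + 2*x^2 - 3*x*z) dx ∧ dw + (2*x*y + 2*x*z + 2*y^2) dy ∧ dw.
d(omega) = (3*x - 2*y) dx ∧ dy ∧ dz + (-w + 2*y + 2*z) dx ∧ dy ∧ dw + (3*x) dx ∧ dz ∧ dw + (-2*x) dy ∧ dz ∧ dw

For a 2-form omega = sum_{i<j} g_{ij} dx_i ∧ dx_j, the exterior derivative is
  d(omega) = sum_{i<j} d(g_{ij}) ∧ dx_i ∧ dx_j = sum_{i<j, k} (∂g_{ij}/∂x_k) dx_k ∧ dx_i ∧ dx_j.
Expand each term, using dx_k ∧ dx_i ∧ dx_j = sgn(permutation) dx_{(a)} ∧ dx_{(b)} ∧ dx_{(c)} with (a < b < c) sorted:
  d(3*x*(-y + z)) includes (∂/∂z)(3*x*(-y + z)) dz = (3*x) dz, which multiplied by dx ∧ dy gives (3*x) dx ∧ dy ∧ dz
  d(-2*x^2 + y^2) includes (∂/∂y)(-2*x^2 + y^2) dy = (2*y) dy, which multiplied by dx ∧ dz gives (-2*y) dx ∧ dy ∧ dz
  d(w*y + 2*x^2 - 3*x*z) includes (∂/∂y)(w*y + 2*x^2 - 3*x*z) dy = (w) dy, which multiplied by dx ∧ dw gives (-w) dx ∧ dy ∧ dw
  d(w*y + 2*x^2 - 3*x*z) includes (∂/∂z)(w*y + 2*x^2 - 3*x*z) dz = (-3*x) dz, which multiplied by dx ∧ dw gives (3*x) dx ∧ dz ∧ dw
  d(2*x*y + 2*x*z + 2*y^2) includes (∂/∂x)(2*x*y + 2*x*z + 2*y^2) dx = (2*y + 2*z) dx, which multiplied by dy ∧ dw gives (2*y + 2*z) dx ∧ dy ∧ dw
  d(2*x*y + 2*x*z + 2*y^2) includes (∂/∂z)(2*x*y + 2*x*z + 2*y^2) dz = (2*x) dz, which multiplied by dy ∧ dw gives (-2*x) dy ∧ dz ∧ dw
Collecting like 3-forms: d(omega) = (3*x - 2*y) dx ∧ dy ∧ dz + (-w + 2*y + 2*z) dx ∧ dy ∧ dw + (3*x) dx ∧ dz ∧ dw + (-2*x) dy ∧ dz ∧ dw.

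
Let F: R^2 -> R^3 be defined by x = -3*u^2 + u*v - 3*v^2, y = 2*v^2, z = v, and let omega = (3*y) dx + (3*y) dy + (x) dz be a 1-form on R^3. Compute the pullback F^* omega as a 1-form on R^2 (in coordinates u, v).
F^* omega = (6*v^2*(-6*u + v)) du + (-3*u^2 + 6*u*v^2 + u*v - 12*v^3 - 3*v^2) dv

Using F^*(f dg) = (f ∘ F) d(g ∘ F), substitute each coordinate x_i by F_i(u, v) in f_i, and replace dx_i by d F_i = (∂F_i/∂u) du + (∂F_i/∂v) dv.
  For the x component: f_1(F) = 6*v^2; d F_1 = (-6*u + v) du + (u - 6*v) dv
  For the y component: f_2(F) = 6*v^2; d F_2 = (0) du + (4*v) dv
  For the z component: f_3(F) = -3*u^2 + u*v - 3*v^2; d F_3 = (0) du + (1) dv
Combining and collecting du, dv coefficients:
  coeff of du: 6*v^2*(-6*u + v)
  coeff of dv: -3*u^2 + 6*u*v^2 + u*v - 12*v^3 - 3*v^2
F^* omega = (6*v^2*(-6*u + v)) du + (-3*u^2 + 6*u*v^2 + u*v - 12*v^3 - 3*v^2) dv.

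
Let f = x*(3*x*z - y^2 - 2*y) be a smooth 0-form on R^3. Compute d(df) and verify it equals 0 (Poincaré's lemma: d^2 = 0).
d(df) = 0

Step 1: df = sum_i (∂f/∂x_i) dx_i = (6*x*z - y^2 - 2*y) dx + (2*x*(-y - 1)) dy + (3*x^2) dz.
Step 2: Apply d again. Using the 1-form formula, the coefficient of dx ∧ dy in d(df) is ∂^2 f/∂x ∂y - ∂^2 f/∂y ∂x = (-2*y - 2) - (-2*y - 2) = 0 (equality of mixed partials for smooth f).
Similarly for dx ∧ dz and dy ∧ dz — all coefficients vanish. So d(df) = 0.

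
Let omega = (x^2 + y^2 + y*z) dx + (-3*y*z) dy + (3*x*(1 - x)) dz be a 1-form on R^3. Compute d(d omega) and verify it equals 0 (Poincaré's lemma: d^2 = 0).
d(d omega) = 0

Step 1: d omega = sum_{i<j} (∂f_j/∂x_i - ∂f_i/∂x_j) dx_i ∧ dx_j:
  coeff of dx ∧ dy: -2*y - z
  coeff of dx ∧ dz: -6*x - y + 3
  coeff of dy ∧ dz: 3*y
Step 2: Apply d again to each 2-form coefficient. The only possible 3-form in R^3 is dx ∧ dy ∧ dz, with coefficient
  ∂(coeff of dy∧dz)/∂x - ∂(coeff of dx∧dz)/∂y + ∂(coeff of dx∧dy)/∂z
  = ∂/∂x (3*y) - ∂/∂y (-6*x - y + 3) + ∂/∂z (-2*y - z).
Each of these terms simplifies to sums of mixed partials that cancel in pairs. The result is 0 (by equality of mixed partials for smooth functions — Schwarz / Clairaut).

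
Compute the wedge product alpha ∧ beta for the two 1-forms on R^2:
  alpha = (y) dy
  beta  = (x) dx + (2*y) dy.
alpha ∧ beta = (-x*y) dx ∧ dy

Distribute the wedge, using dx_i ∧ dx_j = -dx_j ∧ dx_i and dx_i ∧ dx_i = 0. For each pair (i, j) with i < j, the coefficient of dx_i ∧ dx_j in alpha ∧ beta is (alpha_i * beta_j - alpha_j * beta_i). Collecting: alpha ∧ beta = (-x*y) dx ∧ dy.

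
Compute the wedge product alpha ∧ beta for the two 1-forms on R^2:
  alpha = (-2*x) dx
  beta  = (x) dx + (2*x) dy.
alpha ∧ beta = (-4*x^2) dx ∧ dy

Distribute the wedge, using dx_i ∧ dx_j = -dx_j ∧ dx_i and dx_i ∧ dx_i = 0. For each pair (i, j) with i < j, the coefficient of dx_i ∧ dx_j in alpha ∧ beta is (alpha_i * beta_j - alpha_j * beta_i). Collecting: alpha ∧ beta = (-4*x^2) dx ∧ dy.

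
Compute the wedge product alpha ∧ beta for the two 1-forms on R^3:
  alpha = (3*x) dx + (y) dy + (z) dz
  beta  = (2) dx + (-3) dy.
alpha ∧ beta = (-9*x - 2*y) dx ∧ dy + (-2*z) dx ∧ dz + (3*z) dy ∧ dz

Distribute the wedge, using dx_i ∧ dx_j = -dx_j ∧ dx_i and dx_i ∧ dx_i = 0. For each pair (i, j) with i < j, the coefficient of dx_i ∧ dx_j in alpha ∧ beta is (alpha_i * beta_j - alpha_j * beta_i). Collecting: alpha ∧ beta = (-9*x - 2*y) dx ∧ dy + (-2*z) dx ∧ dz + (3*z) dy ∧ dz.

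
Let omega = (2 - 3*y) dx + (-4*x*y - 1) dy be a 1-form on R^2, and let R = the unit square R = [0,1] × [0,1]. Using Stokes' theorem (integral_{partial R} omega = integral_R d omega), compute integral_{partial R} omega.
integral_(partial R) omega = 1

Stokes: integral_partial_R omega = integral_R d omega with d omega = (∂Q/∂x - ∂P/∂y) dx ∧ dy.
  ∂Q/∂x = -4*y
  ∂P/∂y = -3
  integrand = ∂Q/∂x - ∂P/∂y = 3 - 4*y.
Integrating over R: integral_0^1 integral_0^1 (3 - 4*y) dx dy = 1.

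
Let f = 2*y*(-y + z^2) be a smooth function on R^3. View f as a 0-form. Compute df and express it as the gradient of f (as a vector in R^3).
df = (0) dx + (-4*y + 2*z^2) dy + (4*y*z) dz; grad f = (0, -4*y + 2*z^2, 4*y*z)

For a 0-form f, d f = (∂f/∂x) dx + (∂f/∂y) dy + (∂f/∂z) dz. The components of the vector representation are exactly the entries of grad f in Cartesian coordinates:
  ∂f/∂x = 0
  ∂f/∂y = -4*y + 2*z^2
  ∂f/∂z = 4*y*z.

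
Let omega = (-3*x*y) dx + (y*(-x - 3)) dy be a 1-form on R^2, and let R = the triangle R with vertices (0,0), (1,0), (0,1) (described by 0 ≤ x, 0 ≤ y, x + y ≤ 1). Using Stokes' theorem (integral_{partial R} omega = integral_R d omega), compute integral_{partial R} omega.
integral_(partial R) omega = 1/3

Stokes: integral_partial_R omega = integral_R d omega with d omega = (∂Q/∂x - ∂P/∂y) dx ∧ dy.
  ∂Q/∂x = -y
  ∂P/∂y = -3*x
  integrand = ∂Q/∂x - ∂P/∂y = 3*x - y.
Integrating over R: integral_0^1 integral_0^{1-x} (3*x - y) dy dx = 1/3.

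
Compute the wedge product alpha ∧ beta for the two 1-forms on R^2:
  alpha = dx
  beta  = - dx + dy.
alpha ∧ beta = (1) dx ∧ dy

Distribute the wedge, using dx_i ∧ dx_j = -dx_j ∧ dx_i and dx_i ∧ dx_i = 0. For each pair (i, j) with i < j, the coefficient of dx_i ∧ dx_j in alpha ∧ beta is (alpha_i * beta_j - alpha_j * beta_i). Collecting: alpha ∧ beta = (1) dx ∧ dy.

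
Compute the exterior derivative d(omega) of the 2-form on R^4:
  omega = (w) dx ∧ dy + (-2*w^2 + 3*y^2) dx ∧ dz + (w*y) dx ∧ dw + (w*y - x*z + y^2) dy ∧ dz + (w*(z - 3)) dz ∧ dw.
d(omega) = (1 - w) dx ∧ dy ∧ dw + (-6*y - z) dx ∧ dy ∧ dz + (-4*w) dx ∧ dz ∧ dw + (y) dy ∧ dz ∧ dw

For a 2-form omega = sum_{i<j} g_{ij} dx_i ∧ dx_j, the exterior derivative is
  d(omega) = sum_{i<j} d(g_{ij}) ∧ dx_i ∧ dx_j = sum_{i<j, k} (∂g_{ij}/∂x_k) dx_k ∧ dx_i ∧ dx_j.
Expand each term, using dx_k ∧ dx_i ∧ dx_j = sgn(permutation) dx_{(a)} ∧ dx_{(b)} ∧ dx_{(c)} with (a < b < c) sorted:
  d(w) includes (∂/∂w)(w) dw = (1) dw, which multiplied by dx ∧ dy gives (1) dx ∧ dy ∧ dw
  d(-2*w^2 + 3*y^2) includes (∂/∂y)(-2*w^2 + 3*y^2) dy = (6*y) dy, which multiplied by dx ∧ dz gives (-6*y) dx ∧ dy ∧ dz
  d(-2*w^2 + 3*y^2) includes (∂/∂w)(-2*w^2 + 3*y^2) dw = (-4*w) dw, which multiplied by dx ∧ dz gives (-4*w) dx ∧ dz ∧ dw
  d(w*y) includes (∂/∂y)(w*y) dy = (w) dy, which multiplied by dx ∧ dw gives (-w) dx ∧ dy ∧ dw
  d(w*y - x*z + y^2) includes (∂/∂x)(w*y - x*z + y^2) dx = (-z) dx, which multiplied by dy ∧ dz gives (-z) dx ∧ dy ∧ dz
  d(w*y - x*z + y^2) includes (∂/∂w)(w*y - x*z + y^2) dw = (y) dw, which multiplied by dy ∧ dz gives (y) dy ∧ dz ∧ dw
Collecting like 3-forms: d(omega) = (1 - w) dx ∧ dy ∧ dw + (-6*y - z) dx ∧ dy ∧ dz + (-4*w) dx ∧ dz ∧ dw + (y) dy ∧ dz ∧ dw.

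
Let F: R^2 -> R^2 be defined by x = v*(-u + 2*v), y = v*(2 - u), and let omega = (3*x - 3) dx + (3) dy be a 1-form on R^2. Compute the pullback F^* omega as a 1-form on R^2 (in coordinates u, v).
F^* omega = (3*v^2*(u - 2*v)) du + (3*u^2*v - 18*u*v^2 + 24*v^3 - 12*v + 6) dv

Using F^*(f dg) = (f ∘ F) d(g ∘ F), substitute each coordinate x_i by F_i(u, v) in f_i, and replace dx_i by d F_i = (∂F_i/∂u) du + (∂F_i/∂v) dv.
  For the x component: f_1(F) = -3*u*v + 6*v^2 - 3; d F_1 = (-v) du + (-u + 4*v) dv
  For the y component: f_2(F) = 3; d F_2 = (-v) du + (2 - u) dv
Combining and collecting du, dv coefficients:
  coeff of du: 3*v^2*(u - 2*v)
  coeff of dv: 3*u^2*v - 18*u*v^2 + 24*v^3 - 12*v + 6
F^* omega = (3*v^2*(u - 2*v)) du + (3*u^2*v - 18*u*v^2 + 24*v^3 - 12*v + 6) dv.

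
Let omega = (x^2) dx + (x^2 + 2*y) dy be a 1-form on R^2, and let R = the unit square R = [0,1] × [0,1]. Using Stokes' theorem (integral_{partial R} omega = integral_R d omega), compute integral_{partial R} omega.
integral_(partial R) omega = 1

Stokes: integral_partial_R omega = integral_R d omega with d omega = (∂Q/∂x - ∂P/∂y) dx ∧ dy.
  ∂Q/∂x = 2*x
  ∂P/∂y = 0
  integrand = ∂Q/∂x - ∂P/∂y = 2*x.
Integrating over R: integral_0^1 integral_0^1 (2*x) dx dy = 1.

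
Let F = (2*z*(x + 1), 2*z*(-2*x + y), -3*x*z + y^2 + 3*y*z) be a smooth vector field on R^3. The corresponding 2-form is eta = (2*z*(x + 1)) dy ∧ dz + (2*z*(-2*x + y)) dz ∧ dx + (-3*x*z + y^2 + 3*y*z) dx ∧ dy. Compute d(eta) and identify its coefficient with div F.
d(eta) = (-3*x + 3*y + 4*z) dx ∧ dy ∧ dz; div F = -3*x + 3*y + 4*z

For a 2-form in R^3 of the form above, applying d gives a 3-form with coefficient ∂P/∂x + ∂Q/∂y + ∂R/∂z:
  ∂P/∂x = 2*z
  ∂Q/∂y = 2*z
  ∂R/∂z = -3*x + 3*y
Sum = -3*x + 3*y + 4*z, which is exactly div F.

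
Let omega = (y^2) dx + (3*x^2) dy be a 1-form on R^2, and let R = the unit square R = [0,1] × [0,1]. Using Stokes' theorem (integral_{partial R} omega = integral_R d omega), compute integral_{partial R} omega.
integral_(partial R) omega = 2

Stokes: integral_partial_R omega = integral_R d omega with d omega = (∂Q/∂x - ∂P/∂y) dx ∧ dy.
  ∂Q/∂x = 6*x
  ∂P/∂y = 2*y
  integrand = ∂Q/∂x - ∂P/∂y = 6*x - 2*y.
Integrating over R: integral_0^1 integral_0^1 (6*x - 2*y) dx dy = 2.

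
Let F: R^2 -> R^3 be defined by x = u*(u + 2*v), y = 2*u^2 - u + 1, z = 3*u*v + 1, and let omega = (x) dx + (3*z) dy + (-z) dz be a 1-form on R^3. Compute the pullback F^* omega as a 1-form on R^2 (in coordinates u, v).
F^* omega = (2*u^3 + 42*u^2*v - 5*u*v^2 - 9*u*v + 12*u - 3*v - 3) du + (u*(2*u^2 - 5*u*v - 3)) dv

Using F^*(f dg) = (f ∘ F) d(g ∘ F), substitute each coordinate x_i by F_i(u, v) in f_i, and replace dx_i by d F_i = (∂F_i/∂u) du + (∂F_i/∂v) dv.
  For the x component: f_1(F) = u*(u + 2*v); d F_1 = (2*u + 2*v) du + (2*u) dv
  For the y component: f_2(F) = 9*u*v + 3; d F_2 = (4*u - 1) du + (0) dv
  For the z component: f_3(F) = -3*u*v - 1; d F_3 = (3*v) du + (3*u) dv
Combining and collecting du, dv coefficients:
  coeff of du: 2*u^3 + 42*u^2*v - 5*u*v^2 - 9*u*v + 12*u - 3*v - 3
  coeff of dv: u*(2*u^2 - 5*u*v - 3)
F^* omega = (2*u^3 + 42*u^2*v - 5*u*v^2 - 9*u*v + 12*u - 3*v - 3) du + (u*(2*u^2 - 5*u*v - 3)) dv.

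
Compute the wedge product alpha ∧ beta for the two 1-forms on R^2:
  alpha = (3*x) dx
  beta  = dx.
alpha ∧ beta = 0

Distribute the wedge, using dx_i ∧ dx_j = -dx_j ∧ dx_i and dx_i ∧ dx_i = 0. For each pair (i, j) with i < j, the coefficient of dx_i ∧ dx_j in alpha ∧ beta is (alpha_i * beta_j - alpha_j * beta_i). Collecting: alpha ∧ beta = 0.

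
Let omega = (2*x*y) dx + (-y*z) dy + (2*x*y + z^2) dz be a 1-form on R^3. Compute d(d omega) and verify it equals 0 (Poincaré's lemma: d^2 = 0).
d(d omega) = 0

Step 1: d omega = sum_{i<j} (∂f_j/∂x_i - ∂f_i/∂x_j) dx_i ∧ dx_j:
  coeff of dx ∧ dy: -2*x
  coeff of dx ∧ dz: 2*y
  coeff of dy ∧ dz: 2*x + y
Step 2: Apply d again to each 2-form coefficient. The only possible 3-form in R^3 is dx ∧ dy ∧ dz, with coefficient
  ∂(coeff of dy∧dz)/∂x - ∂(coeff of dx∧dz)/∂y + ∂(coeff of dx∧dy)/∂z
  = ∂/∂x (2*x + y) - ∂/∂y (2*y) + ∂/∂z (-2*x).
Each of these terms simplifies to sums of mixed partials that cancel in pairs. The result is 0 (by equality of mixed partials for smooth functions — Schwarz / Clairaut).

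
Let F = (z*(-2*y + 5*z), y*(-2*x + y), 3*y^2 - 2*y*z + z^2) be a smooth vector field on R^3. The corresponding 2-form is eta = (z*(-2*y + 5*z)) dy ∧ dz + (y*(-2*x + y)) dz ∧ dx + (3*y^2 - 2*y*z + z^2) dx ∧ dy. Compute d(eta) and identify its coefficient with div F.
d(eta) = (-2*x + 2*z) dx ∧ dy ∧ dz; div F = -2*x + 2*z

For a 2-form in R^3 of the form above, applying d gives a 3-form with coefficient ∂P/∂x + ∂Q/∂y + ∂R/∂z:
  ∂P/∂x = 0
  ∂Q/∂y = -2*x + 2*y
  ∂R/∂z = -2*y + 2*z
Sum = -2*x + 2*z, which is exactly div F.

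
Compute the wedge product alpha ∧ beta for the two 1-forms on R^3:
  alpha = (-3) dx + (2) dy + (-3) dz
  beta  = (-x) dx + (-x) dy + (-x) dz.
alpha ∧ beta = (5*x) dx ∧ dy + (-5*x) dy ∧ dz

Distribute the wedge, using dx_i ∧ dx_j = -dx_j ∧ dx_i and dx_i ∧ dx_i = 0. For each pair (i, j) with i < j, the coefficient of dx_i ∧ dx_j in alpha ∧ beta is (alpha_i * beta_j - alpha_j * beta_i). Collecting: alpha ∧ beta = (5*x) dx ∧ dy + (-5*x) dy ∧ dz.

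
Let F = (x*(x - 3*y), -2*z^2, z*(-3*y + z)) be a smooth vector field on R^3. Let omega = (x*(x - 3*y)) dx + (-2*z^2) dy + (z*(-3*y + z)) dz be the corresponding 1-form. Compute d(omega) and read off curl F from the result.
d(omega) = (z) dy ∧ dz + (0) dz ∧ dx + (3*x) dx ∧ dy; curl F = (z, 0, 3*x)

d omega = sum_{i<j} (∂f_j/∂x_i - ∂f_i/∂x_j) dx_i ∧ dx_j. Under the identification (dy ∧ dz, dz ∧ dx, dx ∧ dy) ↔ (e_x, e_y, e_z), the coefficients are exactly the components of curl F. Compute:
  ∂R/∂y - ∂Q/∂z = (-3*z) - (-4*z) = z
  ∂P/∂z - ∂R/∂x = (0) - (0) = 0
  ∂Q/∂x - ∂P/∂y = (0) - (-3*x) = 3*x.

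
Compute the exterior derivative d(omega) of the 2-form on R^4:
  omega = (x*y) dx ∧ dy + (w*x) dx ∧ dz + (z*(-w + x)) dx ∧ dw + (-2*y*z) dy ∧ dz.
d(omega) = (w) dx ∧ dz ∧ dw

For a 2-form omega = sum_{i<j} g_{ij} dx_i ∧ dx_j, the exterior derivative is
  d(omega) = sum_{i<j} d(g_{ij}) ∧ dx_i ∧ dx_j = sum_{i<j, k} (∂g_{ij}/∂x_k) dx_k ∧ dx_i ∧ dx_j.
Expand each term, using dx_k ∧ dx_i ∧ dx_j = sgn(permutation) dx_{(a)} ∧ dx_{(b)} ∧ dx_{(c)} with (a < b < c) sorted:
  d(w*x) includes (∂/∂w)(w*x) dw = (x) dw, which multiplied by dx ∧ dz gives (x) dx ∧ dz ∧ dw
  d(z*(-w + x)) includes (∂/∂z)(z*(-w + x)) dz = (-w + x) dz, which multiplied by dx ∧ dw gives (w - x) dx ∧ dz ∧ dw
Collecting like 3-forms: d(omega) = (w) dx ∧ dz ∧ dw.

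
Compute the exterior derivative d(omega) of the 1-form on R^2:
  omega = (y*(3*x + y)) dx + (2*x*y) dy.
d(omega) = (-3*x) dx ∧ dy

For a 1-form omega = sum_i f_i dx_i, the exterior derivative is
  d(omega) = sum_{i < j} (∂f_j/∂x_i - ∂f_i/∂x_j) dx_i ∧ dx_j.
  coefficient of dx ∧ dy: ∂f_2/∂x - ∂f_1/∂y = ∂(2*x*y)/∂x - ∂(y*(3*x + y))/∂y = -3*x
Assembling: d(omega) = (-3*x) dx ∧ dy.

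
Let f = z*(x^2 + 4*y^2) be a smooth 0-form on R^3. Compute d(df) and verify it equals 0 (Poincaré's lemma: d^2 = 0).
d(df) = 0

Step 1: df = sum_i (∂f/∂x_i) dx_i = (2*x*z) dx + (8*y*z) dy + (x^2 + 4*y^2) dz.
Step 2: Apply d again. Using the 1-form formula, the coefficient of dx ∧ dy in d(df) is ∂^2 f/∂x ∂y - ∂^2 f/∂y ∂x = (0) - (0) = 0 (equality of mixed partials for smooth f).
Similarly for dx ∧ dz and dy ∧ dz — all coefficients vanish. So d(df) = 0.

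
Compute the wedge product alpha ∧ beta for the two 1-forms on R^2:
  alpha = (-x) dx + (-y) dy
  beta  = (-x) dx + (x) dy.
alpha ∧ beta = (-x*(x + y)) dx ∧ dy

Distribute the wedge, using dx_i ∧ dx_j = -dx_j ∧ dx_i and dx_i ∧ dx_i = 0. For each pair (i, j) with i < j, the coefficient of dx_i ∧ dx_j in alpha ∧ beta is (alpha_i * beta_j - alpha_j * beta_i). Collecting: alpha ∧ beta = (-x*(x + y)) dx ∧ dy.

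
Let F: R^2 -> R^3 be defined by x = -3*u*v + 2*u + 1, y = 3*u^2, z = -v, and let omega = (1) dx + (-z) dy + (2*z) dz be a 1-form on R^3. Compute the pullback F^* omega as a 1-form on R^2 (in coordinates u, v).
F^* omega = (6*u*v - 3*v + 2) du + (-3*u + 2*v) dv

Using F^*(f dg) = (f ∘ F) d(g ∘ F), substitute each coordinate x_i by F_i(u, v) in f_i, and replace dx_i by d F_i = (∂F_i/∂u) du + (∂F_i/∂v) dv.
  For the x component: f_1(F) = 1; d F_1 = (2 - 3*v) du + (-3*u) dv
  For the y component: f_2(F) = v; d F_2 = (6*u) du + (0) dv
  For the z component: f_3(F) = -2*v; d F_3 = (0) du + (-1) dv
Combining and collecting du, dv coefficients:
  coeff of du: 6*u*v - 3*v + 2
  coeff of dv: -3*u + 2*v
F^* omega = (6*u*v - 3*v + 2) du + (-3*u + 2*v) dv.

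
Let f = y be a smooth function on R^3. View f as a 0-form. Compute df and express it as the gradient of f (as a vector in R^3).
df = (0) dx + (1) dy + (0) dz; grad f = (0, 1, 0)

For a 0-form f, d f = (∂f/∂x) dx + (∂f/∂y) dy + (∂f/∂z) dz. The components of the vector representation are exactly the entries of grad f in Cartesian coordinates:
  ∂f/∂x = 0
  ∂f/∂y = 1
  ∂f/∂z = 0.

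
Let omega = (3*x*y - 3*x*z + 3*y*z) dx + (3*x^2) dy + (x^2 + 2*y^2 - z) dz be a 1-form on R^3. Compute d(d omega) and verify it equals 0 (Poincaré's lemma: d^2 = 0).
d(d omega) = 0

Step 1: d omega = sum_{i<j} (∂f_j/∂x_i - ∂f_i/∂x_j) dx_i ∧ dx_j:
  coeff of dx ∧ dy: 3*x - 3*z
  coeff of dx ∧ dz: 5*x - 3*y
  coeff of dy ∧ dz: 4*y
Step 2: Apply d again to each 2-form coefficient. The only possible 3-form in R^3 is dx ∧ dy ∧ dz, with coefficient
  ∂(coeff of dy∧dz)/∂x - ∂(coeff of dx∧dz)/∂y + ∂(coeff of dx∧dy)/∂z
  = ∂/∂x (4*y) - ∂/∂y (5*x - 3*y) + ∂/∂z (3*x - 3*z).
Each of these terms simplifies to sums of mixed partials that cancel in pairs. The result is 0 (by equality of mixed partials for smooth functions — Schwarz / Clairaut).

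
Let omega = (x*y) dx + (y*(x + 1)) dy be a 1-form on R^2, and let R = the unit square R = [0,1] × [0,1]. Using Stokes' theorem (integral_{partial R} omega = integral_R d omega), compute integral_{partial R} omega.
integral_(partial R) omega = 0

Stokes: integral_partial_R omega = integral_R d omega with d omega = (∂Q/∂x - ∂P/∂y) dx ∧ dy.
  ∂Q/∂x = y
  ∂P/∂y = x
  integrand = ∂Q/∂x - ∂P/∂y = -x + y.
Integrating over R: integral_0^1 integral_0^1 (-x + y) dx dy = 0.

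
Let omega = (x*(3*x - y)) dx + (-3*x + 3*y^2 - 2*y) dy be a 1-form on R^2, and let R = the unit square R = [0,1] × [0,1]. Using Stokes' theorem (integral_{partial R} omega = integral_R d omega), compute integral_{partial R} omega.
integral_(partial R) omega = -5/2

Stokes: integral_partial_R omega = integral_R d omega with d omega = (∂Q/∂x - ∂P/∂y) dx ∧ dy.
  ∂Q/∂x = -3
  ∂P/∂y = -x
  integrand = ∂Q/∂x - ∂P/∂y = x - 3.
Integrating over R: integral_0^1 integral_0^1 (x - 3) dx dy = -5/2.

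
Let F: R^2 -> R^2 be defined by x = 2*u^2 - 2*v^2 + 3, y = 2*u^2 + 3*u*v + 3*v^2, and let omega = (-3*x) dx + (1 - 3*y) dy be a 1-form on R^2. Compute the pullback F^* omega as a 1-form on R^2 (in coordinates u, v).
F^* omega = (-48*u^3 - 54*u^2*v - 39*u*v^2 - 32*u - 27*v^3 + 3*v) du + (-18*u^3 - 39*u^2*v - 81*u*v^2 + 3*u - 78*v^3 + 42*v) dv

Using F^*(f dg) = (f ∘ F) d(g ∘ F), substitute each coordinate x_i by F_i(u, v) in f_i, and replace dx_i by d F_i = (∂F_i/∂u) du + (∂F_i/∂v) dv.
  For the x component: f_1(F) = -6*u^2 + 6*v^2 - 9; d F_1 = (4*u) du + (-4*v) dv
  For the y component: f_2(F) = -6*u^2 - 9*u*v - 9*v^2 + 1; d F_2 = (4*u + 3*v) du + (3*u + 6*v) dv
Combining and collecting du, dv coefficients:
  coeff of du: -48*u^3 - 54*u^2*v - 39*u*v^2 - 32*u - 27*v^3 + 3*v
  coeff of dv: -18*u^3 - 39*u^2*v - 81*u*v^2 + 3*u - 78*v^3 + 42*v
F^* omega = (-48*u^3 - 54*u^2*v - 39*u*v^2 - 32*u - 27*v^3 + 3*v) du + (-18*u^3 - 39*u^2*v - 81*u*v^2 + 3*u - 78*v^3 + 42*v) dv.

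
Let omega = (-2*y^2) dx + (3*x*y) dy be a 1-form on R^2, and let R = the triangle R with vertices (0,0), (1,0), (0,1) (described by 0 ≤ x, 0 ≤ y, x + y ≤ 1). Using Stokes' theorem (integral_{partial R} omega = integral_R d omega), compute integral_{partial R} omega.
integral_(partial R) omega = 7/6

Stokes: integral_partial_R omega = integral_R d omega with d omega = (∂Q/∂x - ∂P/∂y) dx ∧ dy.
  ∂Q/∂x = 3*y
  ∂P/∂y = -4*y
  integrand = ∂Q/∂x - ∂P/∂y = 7*y.
Integrating over R: integral_0^1 integral_0^{1-x} (7*y) dy dx = 7/6.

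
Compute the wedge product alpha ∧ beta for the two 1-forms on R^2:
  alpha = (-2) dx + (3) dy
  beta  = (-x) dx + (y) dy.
alpha ∧ beta = (3*x - 2*y) dx ∧ dy

Distribute the wedge, using dx_i ∧ dx_j = -dx_j ∧ dx_i and dx_i ∧ dx_i = 0. For each pair (i, j) with i < j, the coefficient of dx_i ∧ dx_j in alpha ∧ beta is (alpha_i * beta_j - alpha_j * beta_i). Collecting: alpha ∧ beta = (3*x - 2*y) dx ∧ dy.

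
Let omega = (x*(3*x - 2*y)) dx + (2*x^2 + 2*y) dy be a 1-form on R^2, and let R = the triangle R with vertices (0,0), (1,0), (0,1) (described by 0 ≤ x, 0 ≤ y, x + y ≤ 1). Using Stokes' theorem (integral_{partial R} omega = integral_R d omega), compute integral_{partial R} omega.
integral_(partial R) omega = 1

Stokes: integral_partial_R omega = integral_R d omega with d omega = (∂Q/∂x - ∂P/∂y) dx ∧ dy.
  ∂Q/∂x = 4*x
  ∂P/∂y = -2*x
  integrand = ∂Q/∂x - ∂P/∂y = 6*x.
Integrating over R: integral_0^1 integral_0^{1-x} (6*x) dy dx = 1.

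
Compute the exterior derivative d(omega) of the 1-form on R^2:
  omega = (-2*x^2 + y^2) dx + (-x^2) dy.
d(omega) = (-2*x - 2*y) dx ∧ dy

For a 1-form omega = sum_i f_i dx_i, the exterior derivative is
  d(omega) = sum_{i < j} (∂f_j/∂x_i - ∂f_i/∂x_j) dx_i ∧ dx_j.
  coefficient of dx ∧ dy: ∂f_2/∂x - ∂f_1/∂y = ∂(-x^2)/∂x - ∂(-2*x^2 + y^2)/∂y = -2*x - 2*y
Assembling: d(omega) = (-2*x - 2*y) dx ∧ dy.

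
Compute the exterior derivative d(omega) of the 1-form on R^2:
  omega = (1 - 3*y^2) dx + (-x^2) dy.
d(omega) = (-2*x + 6*y) dx ∧ dy

For a 1-form omega = sum_i f_i dx_i, the exterior derivative is
  d(omega) = sum_{i < j} (∂f_j/∂x_i - ∂f_i/∂x_j) dx_i ∧ dx_j.
  coefficient of dx ∧ dy: ∂f_2/∂x - ∂f_1/∂y = ∂(-x^2)/∂x - ∂(1 - 3*y^2)/∂y = -2*x + 6*y
Assembling: d(omega) = (-2*x + 6*y) dx ∧ dy.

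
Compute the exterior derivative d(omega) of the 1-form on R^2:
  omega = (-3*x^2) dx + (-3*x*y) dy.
d(omega) = (-3*y) dx ∧ dy

For a 1-form omega = sum_i f_i dx_i, the exterior derivative is
  d(omega) = sum_{i < j} (∂f_j/∂x_i - ∂f_i/∂x_j) dx_i ∧ dx_j.
  coefficient of dx ∧ dy: ∂f_2/∂x - ∂f_1/∂y = ∂(-3*x*y)/∂x - ∂(-3*x^2)/∂y = -3*y
Assembling: d(omega) = (-3*y) dx ∧ dy.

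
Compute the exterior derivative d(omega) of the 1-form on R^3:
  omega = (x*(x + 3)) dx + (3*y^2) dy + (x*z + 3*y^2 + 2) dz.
d(omega) = (z) dx ∧ dz + (6*y) dy ∧ dz

For a 1-form omega = sum_i f_i dx_i, the exterior derivative is
  d(omega) = sum_{i < j} (∂f_j/∂x_i - ∂f_i/∂x_j) dx_i ∧ dx_j.
  coefficient of dx ∧ dz: ∂f_3/∂x - ∂f_1/∂z = ∂(x*z + 3*y^2 + 2)/∂x - ∂(x*(x + 3))/∂z = z
  coefficient of dy ∧ dz: ∂f_3/∂y - ∂f_2/∂z = ∂(x*z + 3*y^2 + 2)/∂y - ∂(3*y^2)/∂z = 6*y
Assembling: d(omega) = (z) dx ∧ dz + (6*y) dy ∧ dz.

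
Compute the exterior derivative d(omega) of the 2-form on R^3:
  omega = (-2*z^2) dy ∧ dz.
d(omega) = 0

For a 2-form omega = sum_{i<j} g_{ij} dx_i ∧ dx_j, the exterior derivative is
  d(omega) = sum_{i<j} d(g_{ij}) ∧ dx_i ∧ dx_j = sum_{i<j, k} (∂g_{ij}/∂x_k) dx_k ∧ dx_i ∧ dx_j.
Expand each term, using dx_k ∧ dx_i ∧ dx_j = sgn(permutation) dx_{(a)} ∧ dx_{(b)} ∧ dx_{(c)} with (a < b < c) sorted:

Collecting like 3-forms: d(omega) = 0.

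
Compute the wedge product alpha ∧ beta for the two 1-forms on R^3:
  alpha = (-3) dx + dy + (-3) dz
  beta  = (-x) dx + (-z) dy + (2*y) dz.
alpha ∧ beta = (x + 3*z) dx ∧ dy + (-3*x - 6*y) dx ∧ dz + (2*y - 3*z) dy ∧ dz

Distribute the wedge, using dx_i ∧ dx_j = -dx_j ∧ dx_i and dx_i ∧ dx_i = 0. For each pair (i, j) with i < j, the coefficient of dx_i ∧ dx_j in alpha ∧ beta is (alpha_i * beta_j - alpha_j * beta_i). Collecting: alpha ∧ beta = (x + 3*z) dx ∧ dy + (-3*x - 6*y) dx ∧ dz + (2*y - 3*z) dy ∧ dz.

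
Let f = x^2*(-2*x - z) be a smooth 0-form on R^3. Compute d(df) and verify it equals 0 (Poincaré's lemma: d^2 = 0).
d(df) = 0

Step 1: df = sum_i (∂f/∂x_i) dx_i = (2*x*(-3*x - z)) dx + (0) dy + (-x^2) dz.
Step 2: Apply d again. Using the 1-form formula, the coefficient of dx ∧ dy in d(df) is ∂^2 f/∂x ∂y - ∂^2 f/∂y ∂x = (0) - (0) = 0 (equality of mixed partials for smooth f).
Similarly for dx ∧ dz and dy ∧ dz — all coefficients vanish. So d(df) = 0.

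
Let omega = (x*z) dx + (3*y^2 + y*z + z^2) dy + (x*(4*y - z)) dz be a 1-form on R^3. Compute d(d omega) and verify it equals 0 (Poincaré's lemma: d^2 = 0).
d(d omega) = 0

Step 1: d omega = sum_{i<j} (∂f_j/∂x_i - ∂f_i/∂x_j) dx_i ∧ dx_j:
  coeff of dx ∧ dy: 0
  coeff of dx ∧ dz: -x + 4*y - z
  coeff of dy ∧ dz: 4*x - y - 2*z
Step 2: Apply d again to each 2-form coefficient. The only possible 3-form in R^3 is dx ∧ dy ∧ dz, with coefficient
  ∂(coeff of dy∧dz)/∂x - ∂(coeff of dx∧dz)/∂y + ∂(coeff of dx∧dy)/∂z
  = ∂/∂x (4*x - y - 2*z) - ∂/∂y (-x + 4*y - z) + ∂/∂z (0).
Each of these terms simplifies to sums of mixed partials that cancel in pairs. The result is 0 (by equality of mixed partials for smooth functions — Schwarz / Clairaut).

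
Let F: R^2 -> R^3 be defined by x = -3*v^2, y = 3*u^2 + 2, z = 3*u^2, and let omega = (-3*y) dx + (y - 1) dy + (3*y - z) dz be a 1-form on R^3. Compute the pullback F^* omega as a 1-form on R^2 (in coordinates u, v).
F^* omega = (54*u^3 + 42*u) du + (18*v*(3*u^2 + 2)) dv

Using F^*(f dg) = (f ∘ F) d(g ∘ F), substitute each coordinate x_i by F_i(u, v) in f_i, and replace dx_i by d F_i = (∂F_i/∂u) du + (∂F_i/∂v) dv.
  For the x component: f_1(F) = -9*u^2 - 6; d F_1 = (0) du + (-6*v) dv
  For the y component: f_2(F) = 3*u^2 + 1; d F_2 = (6*u) du + (0) dv
  For the z component: f_3(F) = 6*u^2 + 6; d F_3 = (6*u) du + (0) dv
Combining and collecting du, dv coefficients:
  coeff of du: 54*u^3 + 42*u
  coeff of dv: 18*v*(3*u^2 + 2)
F^* omega = (54*u^3 + 42*u) du + (18*v*(3*u^2 + 2)) dv.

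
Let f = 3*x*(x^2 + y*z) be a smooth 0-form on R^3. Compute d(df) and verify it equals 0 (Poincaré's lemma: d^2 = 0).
d(df) = 0

Step 1: df = sum_i (∂f/∂x_i) dx_i = (9*x^2 + 3*y*z) dx + (3*x*z) dy + (3*x*y) dz.
Step 2: Apply d again. Using the 1-form formula, the coefficient of dx ∧ dy in d(df) is ∂^2 f/∂x ∂y - ∂^2 f/∂y ∂x = (3*z) - (3*z) = 0 (equality of mixed partials for smooth f).
Similarly for dx ∧ dz and dy ∧ dz — all coefficients vanish. So d(df) = 0.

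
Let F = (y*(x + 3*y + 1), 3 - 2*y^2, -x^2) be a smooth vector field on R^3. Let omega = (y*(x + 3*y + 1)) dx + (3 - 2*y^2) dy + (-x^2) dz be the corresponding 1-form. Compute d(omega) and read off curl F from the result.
d(omega) = (0) dy ∧ dz + (2*x) dz ∧ dx + (-x - 6*y - 1) dx ∧ dy; curl F = (0, 2*x, -x - 6*y - 1)

d omega = sum_{i<j} (∂f_j/∂x_i - ∂f_i/∂x_j) dx_i ∧ dx_j. Under the identification (dy ∧ dz, dz ∧ dx, dx ∧ dy) ↔ (e_x, e_y, e_z), the coefficients are exactly the components of curl F. Compute:
  ∂R/∂y - ∂Q/∂z = (0) - (0) = 0
  ∂P/∂z - ∂R/∂x = (0) - (-2*x) = 2*x
  ∂Q/∂x - ∂P/∂y = (0) - (x + 6*y + 1) = -x - 6*y - 1.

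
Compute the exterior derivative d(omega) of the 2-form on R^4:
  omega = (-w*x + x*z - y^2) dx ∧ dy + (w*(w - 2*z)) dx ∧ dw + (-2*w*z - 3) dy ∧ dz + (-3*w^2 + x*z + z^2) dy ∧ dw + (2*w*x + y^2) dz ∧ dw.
d(omega) = (x) dx ∧ dy ∧ dz + (-x + z) dx ∧ dy ∧ dw + (4*w) dx ∧ dz ∧ dw + (-x + 2*y - 4*z) dy ∧ dz ∧ dw

For a 2-form omega = sum_{i<j} g_{ij} dx_i ∧ dx_j, the exterior derivative is
  d(omega) = sum_{i<j} d(g_{ij}) ∧ dx_i ∧ dx_j = sum_{i<j, k} (∂g_{ij}/∂x_k) dx_k ∧ dx_i ∧ dx_j.
Expand each term, using dx_k ∧ dx_i ∧ dx_j = sgn(permutation) dx_{(a)} ∧ dx_{(b)} ∧ dx_{(c)} with (a < b < c) sorted:
  d(-w*x + x*z - y^2) includes (∂/∂z)(-w*x + x*z - y^2) dz = (x) dz, which multiplied by dx ∧ dy gives (x) dx ∧ dy ∧ dz
  d(-w*x + x*z - y^2) includes (∂/∂w)(-w*x + x*z - y^2) dw = (-x) dw, which multiplied by dx ∧ dy gives (-x) dx ∧ dy ∧ dw
  d(w*(w - 2*z)) includes (∂/∂z)(w*(w - 2*z)) dz = (-2*w) dz, which multiplied by dx ∧ dw gives (2*w) dx ∧ dz ∧ dw
  d(-2*w*z - 3) includes (∂/∂w)(-2*w*z - 3) dw = (-2*z) dw, which multiplied by dy ∧ dz gives (-2*z) dy ∧ dz ∧ dw
  d(-3*w^2 + x*z + z^2) includes (∂/∂x)(-3*w^2 + x*z + z^2) dx = (z) dx, which multiplied by dy ∧ dw gives (z) dx ∧ dy ∧ dw
  d(-3*w^2 + x*z + z^2) includes (∂/∂z)(-3*w^2 + x*z + z^2) dz = (x + 2*z) dz, which multiplied by dy ∧ dw gives (-x - 2*z) dy ∧ dz ∧ dw
  d(2*w*x + y^2) includes (∂/∂x)(2*w*x + y^2) dx = (2*w) dx, which multiplied by dz ∧ dw gives (2*w) dx ∧ dz ∧ dw
  d(2*w*x + y^2) includes (∂/∂y)(2*w*x + y^2) dy = (2*y) dy, which multiplied by dz ∧ dw gives (2*y) dy ∧ dz ∧ dw
Collecting like 3-forms: d(omega) = (x) dx ∧ dy ∧ dz + (-x + z) dx ∧ dy ∧ dw + (4*w) dx ∧ dz ∧ dw + (-x + 2*y - 4*z) dy ∧ dz ∧ dw.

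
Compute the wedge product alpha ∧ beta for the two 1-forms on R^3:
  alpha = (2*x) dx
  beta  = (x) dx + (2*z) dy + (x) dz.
alpha ∧ beta = (4*x*z) dx ∧ dy + (2*x^2) dx ∧ dz

Distribute the wedge, using dx_i ∧ dx_j = -dx_j ∧ dx_i and dx_i ∧ dx_i = 0. For each pair (i, j) with i < j, the coefficient of dx_i ∧ dx_j in alpha ∧ beta is (alpha_i * beta_j - alpha_j * beta_i). Collecting: alpha ∧ beta = (4*x*z) dx ∧ dy + (2*x^2) dx ∧ dz.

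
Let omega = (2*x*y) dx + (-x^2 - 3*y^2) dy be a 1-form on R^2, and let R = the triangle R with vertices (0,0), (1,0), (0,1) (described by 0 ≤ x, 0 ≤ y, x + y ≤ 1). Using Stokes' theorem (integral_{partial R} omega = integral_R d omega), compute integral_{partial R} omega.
integral_(partial R) omega = -2/3

Stokes: integral_partial_R omega = integral_R d omega with d omega = (∂Q/∂x - ∂P/∂y) dx ∧ dy.
  ∂Q/∂x = -2*x
  ∂P/∂y = 2*x
  integrand = ∂Q/∂x - ∂P/∂y = -4*x.
Integrating over R: integral_0^1 integral_0^{1-x} (-4*x) dy dx = -2/3.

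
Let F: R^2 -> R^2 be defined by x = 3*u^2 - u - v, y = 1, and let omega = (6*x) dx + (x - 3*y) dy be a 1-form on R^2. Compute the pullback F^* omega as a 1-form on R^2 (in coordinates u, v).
F^* omega = (108*u^3 - 54*u^2 - 36*u*v + 6*u + 6*v) du + (-18*u^2 + 6*u + 6*v) dv

Using F^*(f dg) = (f ∘ F) d(g ∘ F), substitute each coordinate x_i by F_i(u, v) in f_i, and replace dx_i by d F_i = (∂F_i/∂u) du + (∂F_i/∂v) dv.
  For the x component: f_1(F) = 18*u^2 - 6*u - 6*v; d F_1 = (6*u - 1) du + (-1) dv
  For the y component: f_2(F) = 3*u^2 - u - v - 3; d F_2 = (0) du + (0) dv
Combining and collecting du, dv coefficients:
  coeff of du: 108*u^3 - 54*u^2 - 36*u*v + 6*u + 6*v
  coeff of dv: -18*u^2 + 6*u + 6*v
F^* omega = (108*u^3 - 54*u^2 - 36*u*v + 6*u + 6*v) du + (-18*u^2 + 6*u + 6*v) dv.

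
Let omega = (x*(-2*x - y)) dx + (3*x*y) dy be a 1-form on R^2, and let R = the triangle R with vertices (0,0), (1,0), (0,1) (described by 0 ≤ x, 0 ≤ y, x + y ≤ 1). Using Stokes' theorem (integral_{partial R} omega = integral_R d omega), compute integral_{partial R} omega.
integral_(partial R) omega = 2/3

Stokes: integral_partial_R omega = integral_R d omega with d omega = (∂Q/∂x - ∂P/∂y) dx ∧ dy.
  ∂Q/∂x = 3*y
  ∂P/∂y = -x
  integrand = ∂Q/∂x - ∂P/∂y = x + 3*y.
Integrating over R: integral_0^1 integral_0^{1-x} (x + 3*y) dy dx = 2/3.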